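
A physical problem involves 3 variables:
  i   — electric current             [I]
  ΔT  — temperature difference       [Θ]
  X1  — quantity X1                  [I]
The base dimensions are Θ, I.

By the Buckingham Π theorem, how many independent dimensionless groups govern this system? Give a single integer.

Write exponents as rows Θ,I / cols i,ΔT,X1:
  Θ: [ 0  1  0]
  I: [ 1  0  1]
Echelon form has 2 nonzero rows (pivots: i,ΔT)
3 vars − rank 2 = 1 Π group

1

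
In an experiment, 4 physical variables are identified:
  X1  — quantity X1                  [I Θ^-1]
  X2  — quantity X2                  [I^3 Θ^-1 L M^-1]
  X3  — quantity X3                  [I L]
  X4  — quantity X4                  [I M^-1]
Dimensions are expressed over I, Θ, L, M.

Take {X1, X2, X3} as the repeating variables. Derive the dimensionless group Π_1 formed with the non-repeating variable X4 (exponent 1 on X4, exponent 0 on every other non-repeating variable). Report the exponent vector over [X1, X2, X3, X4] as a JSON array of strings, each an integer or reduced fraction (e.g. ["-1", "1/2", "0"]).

["1", "-1", "1", "1"]

Write exponents as rows I,Θ,L,M / cols X1,X2,X3,X4:
  I: [ 1  3  1  1]
  Θ: [-1 -1  0  0]
  L: [ 0  1  1  0]
  M: [ 0 -1  0 -1]
RREF → pivots at {X1,X2,X3} ⇒ r = 3
Repeat: X1,X2,X3; free: X4
RREF:
  r0: [   1    0    0   -1]
  r1: [   0    1    0    1]
  r2: [   0    0    1   -1]
  r3: [   0    0    0    0]
Fix exponent of X4 at 1; solve each RREF row for its pivot's exponent:
  r0: exp(X1) + (-1)·1 = 0 ⇒ exp(X1) = 1
  r1: exp(X2) + (1)·1 = 0 ⇒ exp(X2) = -1
  r2: exp(X3) + (-1)·1 = 0 ⇒ exp(X3) = 1
Π_1 = X1 · X2^-1 · X3 · X4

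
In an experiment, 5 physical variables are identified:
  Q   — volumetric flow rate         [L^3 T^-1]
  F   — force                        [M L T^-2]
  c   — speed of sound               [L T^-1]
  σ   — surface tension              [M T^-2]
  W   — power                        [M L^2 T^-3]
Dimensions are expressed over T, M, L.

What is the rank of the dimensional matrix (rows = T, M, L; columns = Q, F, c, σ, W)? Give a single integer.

3

Exponent matrix [T,M,L] × [Q,F,c,σ,W]:
  T: [-1 -2 -1 -2 -3]
  M: [ 0  1  0  1  1]
  L: [ 3  1  1  0  2]
Row reduction gives pivot columns Q,F,c; rank = 3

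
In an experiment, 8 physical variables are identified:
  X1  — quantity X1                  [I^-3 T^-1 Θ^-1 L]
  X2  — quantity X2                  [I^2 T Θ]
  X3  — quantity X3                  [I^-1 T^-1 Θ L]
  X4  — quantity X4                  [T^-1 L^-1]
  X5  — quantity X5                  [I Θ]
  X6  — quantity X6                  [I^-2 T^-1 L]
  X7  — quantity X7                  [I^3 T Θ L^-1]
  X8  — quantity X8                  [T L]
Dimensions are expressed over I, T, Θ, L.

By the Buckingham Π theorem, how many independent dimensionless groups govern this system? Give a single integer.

Dimensional matrix (I×T×Θ×L by X1×X2×X3×X4×X5×X6×X7×X8):
  I: [-3  2 -1  0  1 -2  3  0]
  T: [-1  1 -1 -1  0 -1  1  1]
  Θ: [-1  1  1  0  1  0  1  0]
  L: [ 1  0  1 -1  0  1 -1  1]
Row reduction gives pivot columns X1,X2,X3; rank = 3
n=8, r=3 ⇒ 5 dimensionless groups

5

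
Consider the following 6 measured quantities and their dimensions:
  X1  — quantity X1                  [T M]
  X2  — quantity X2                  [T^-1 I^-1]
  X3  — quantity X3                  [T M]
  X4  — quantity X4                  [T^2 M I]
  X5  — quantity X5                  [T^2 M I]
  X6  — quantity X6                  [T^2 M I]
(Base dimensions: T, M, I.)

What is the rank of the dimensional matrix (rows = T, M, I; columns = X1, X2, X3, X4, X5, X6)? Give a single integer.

Dimensional matrix (T×M×I by X1×X2×X3×X4×X5×X6):
  T: [ 1 -1  1  2  2  2]
  M: [ 1  0  1  1  1  1]
  I: [ 0 -1  0  1  1  1]
Row reduction gives pivot columns X1,X2; rank = 2

2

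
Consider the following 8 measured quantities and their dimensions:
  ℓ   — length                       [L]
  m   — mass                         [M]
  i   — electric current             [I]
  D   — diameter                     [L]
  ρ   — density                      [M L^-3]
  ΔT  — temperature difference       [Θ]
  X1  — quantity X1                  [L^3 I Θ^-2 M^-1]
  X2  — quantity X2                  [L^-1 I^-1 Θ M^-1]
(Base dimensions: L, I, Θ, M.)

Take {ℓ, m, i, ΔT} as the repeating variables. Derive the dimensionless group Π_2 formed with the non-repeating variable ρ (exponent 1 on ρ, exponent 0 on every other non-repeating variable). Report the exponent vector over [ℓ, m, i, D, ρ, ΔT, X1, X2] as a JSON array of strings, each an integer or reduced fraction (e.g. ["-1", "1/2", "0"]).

["3", "-1", "0", "0", "1", "0", "0", "0"]

Write exponents as rows L,I,Θ,M / cols ℓ,m,i,D,ρ,ΔT,X1,X2:
  L: [ 1  0  0  1 -3  0  3 -1]
  I: [ 0  0  1  0  0  0  1 -1]
  Θ: [ 0  0  0  0  0  1 -2  1]
  M: [ 0  1  0  0  1  0 -1 -1]
Echelon form has 4 nonzero rows (pivots: ℓ,m,i,ΔT)
Repeat: ℓ,m,i,ΔT; free: D,ρ,X1,X2
RREF:
  r0: [   1    0    0    1   -3    0    3   -1]
  r1: [   0    1    0    0    1    0   -1   -1]
  r2: [   0    0    1    0    0    0    1   -1]
  r3: [   0    0    0    0    0    1   -2    1]
Fix exponent of ρ at 1, D at 0, X1 at 0, X2 at 0; solve each RREF row for its pivot's exponent:
  r0: exp(ℓ) + (-3)·1 = 0 ⇒ exp(ℓ) = 3
  r1: exp(m) + (1)·1 = 0 ⇒ exp(m) = -1
  r2: exp(i) + (0)·1 = 0 ⇒ exp(i) = 0
  r3: exp(ΔT) + (0)·1 = 0 ⇒ exp(ΔT) = 0
Π_2 = ℓ^3 · m^-1 · ρ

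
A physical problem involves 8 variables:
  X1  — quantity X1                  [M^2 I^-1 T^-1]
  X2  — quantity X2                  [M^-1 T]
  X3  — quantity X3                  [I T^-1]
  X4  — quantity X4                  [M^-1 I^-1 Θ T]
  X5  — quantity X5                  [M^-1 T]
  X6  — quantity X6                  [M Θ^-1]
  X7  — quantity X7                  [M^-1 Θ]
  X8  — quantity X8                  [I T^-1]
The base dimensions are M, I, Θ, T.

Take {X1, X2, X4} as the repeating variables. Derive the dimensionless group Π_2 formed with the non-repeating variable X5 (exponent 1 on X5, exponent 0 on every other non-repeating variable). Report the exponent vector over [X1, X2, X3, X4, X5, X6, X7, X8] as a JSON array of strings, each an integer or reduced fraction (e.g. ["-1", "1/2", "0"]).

["0", "-1", "0", "0", "1", "0", "0", "0"]

Exponent matrix [M,I,Θ,T] × [X1,X2,X3,X4,X5,X6,X7,X8]:
  M: [ 2 -1  0 -1 -1  1 -1  0]
  I: [-1  0  1 -1  0  0  0  1]
  Θ: [ 0  0  0  1  0 -1  1  0]
  T: [-1  1 -1  1  1  0  0 -1]
Row reduction gives pivot columns X1,X2,X4; rank = 3
Repeat: X1,X2,X4; free: X3,X5,X6,X7,X8
RREF:
  r0: [   1    0   -1    0    0    1   -1   -1]
  r1: [   0    1   -2    0    1    2   -2   -2]
  r2: [   0    0    0    1    0   -1    1    0]
  r3: [   0    0    0    0    0    0    0    0]
Fix exponent of X5 at 1, X3 at 0, X6 at 0, X7 at 0, X8 at 0; solve each RREF row for its pivot's exponent:
  r0: exp(X1) + (0)·1 = 0 ⇒ exp(X1) = 0
  r1: exp(X2) + (1)·1 = 0 ⇒ exp(X2) = -1
  r2: exp(X4) + (0)·1 = 0 ⇒ exp(X4) = 0
Π_2 = X2^-1 · X5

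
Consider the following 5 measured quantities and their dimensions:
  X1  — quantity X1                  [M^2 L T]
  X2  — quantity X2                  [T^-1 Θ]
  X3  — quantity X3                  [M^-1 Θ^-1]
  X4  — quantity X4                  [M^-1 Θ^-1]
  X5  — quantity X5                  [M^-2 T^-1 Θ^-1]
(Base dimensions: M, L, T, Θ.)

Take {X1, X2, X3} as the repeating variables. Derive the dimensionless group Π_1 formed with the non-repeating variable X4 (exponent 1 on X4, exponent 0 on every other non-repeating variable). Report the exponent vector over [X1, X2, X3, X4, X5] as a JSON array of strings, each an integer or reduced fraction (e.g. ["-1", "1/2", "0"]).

Dimensional matrix (M×L×T×Θ by X1×X2×X3×X4×X5):
  M: [ 2  0 -1 -1 -2]
  L: [ 1  0  0  0  0]
  T: [ 1 -1  0  0 -1]
  Θ: [ 0  1 -1 -1 -1]
RREF → pivots at {X1,X2,X3} ⇒ r = 3
Pivot set = {X1,X2,X3}, free = {X4,X5}
RREF:
  r0: [   1    0    0    0    0]
  r1: [   0    1    0    0    1]
  r2: [   0    0    1    1    2]
  r3: [   0    0    0    0    0]
Fix exponent of X4 at 1, X5 at 0; solve each RREF row for its pivot's exponent:
  r0: exp(X1) + (0)·1 = 0 ⇒ exp(X1) = 0
  r1: exp(X2) + (0)·1 = 0 ⇒ exp(X2) = 0
  r2: exp(X3) + (1)·1 = 0 ⇒ exp(X3) = -1
Π_1 = X3^-1 · X4

["0", "0", "-1", "1", "0"]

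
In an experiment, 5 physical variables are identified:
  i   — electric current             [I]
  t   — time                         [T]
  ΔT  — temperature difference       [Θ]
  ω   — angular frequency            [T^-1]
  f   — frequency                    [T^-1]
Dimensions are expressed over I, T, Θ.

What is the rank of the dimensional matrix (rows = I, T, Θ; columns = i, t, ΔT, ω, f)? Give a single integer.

Dimensional matrix (I×T×Θ by i×t×ΔT×ω×f):
  I: [ 1  0  0  0  0]
  T: [ 0  1  0 -1 -1]
  Θ: [ 0  0  1  0  0]
RREF → pivots at {i,t,ΔT} ⇒ r = 3

3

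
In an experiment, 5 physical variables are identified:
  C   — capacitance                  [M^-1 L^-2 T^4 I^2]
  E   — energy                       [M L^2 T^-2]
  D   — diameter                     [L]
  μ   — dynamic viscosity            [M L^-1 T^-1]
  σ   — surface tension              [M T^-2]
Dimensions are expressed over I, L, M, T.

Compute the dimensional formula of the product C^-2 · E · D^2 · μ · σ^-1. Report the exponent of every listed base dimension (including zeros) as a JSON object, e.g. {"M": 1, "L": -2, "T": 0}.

{"I": -4, "L": 7, "M": 3, "T": -9}

Dimensional matrix (I×L×M×T by C×E×D×μ×σ):
  I: [ 2  0  0  0  0]
  L: [-2  2  1 -1  0]
  M: [-1  1  0  1  1]
  T: [ 4 -2  0 -1 -2]
  [I]: (-2)·2+(1)·0+(2)·0+(1)·0+(-1)·0 = -4
  [L]: (-2)·-2+(1)·2+(2)·1+(1)·-1+(-1)·0 = 7
  [M]: (-2)·-1+(1)·1+(2)·0+(1)·1+(-1)·1 = 3
  [T]: (-2)·4+(1)·-2+(2)·0+(1)·-1+(-1)·-2 = -9
⇒ I^-4 L^7 M^3 T^-9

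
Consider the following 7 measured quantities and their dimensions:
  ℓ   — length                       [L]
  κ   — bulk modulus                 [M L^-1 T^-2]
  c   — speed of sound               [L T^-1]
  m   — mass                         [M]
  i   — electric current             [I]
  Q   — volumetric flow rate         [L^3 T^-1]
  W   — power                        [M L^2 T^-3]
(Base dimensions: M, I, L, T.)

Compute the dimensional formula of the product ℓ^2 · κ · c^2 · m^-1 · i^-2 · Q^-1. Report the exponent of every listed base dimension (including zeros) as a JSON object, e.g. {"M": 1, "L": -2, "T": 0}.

{"M": 0, "I": -2, "L": 0, "T": -3}

Dimensional matrix (M×I×L×T by ℓ×κ×c×m×i×Q×W):
  M: [ 0  1  0  1  0  0  1]
  I: [ 0  0  0  0  1  0  0]
  L: [ 1 -1  1  0  0  3  2]
  T: [ 0 -2 -1  0  0 -1 -3]
  [M]: (2)·0+(1)·1+(2)·0+(-1)·1+(-2)·0+(-1)·0 = 0
  [I]: (2)·0+(1)·0+(2)·0+(-1)·0+(-2)·1+(-1)·0 = -2
  [L]: (2)·1+(1)·-1+(2)·1+(-1)·0+(-2)·0+(-1)·3 = 0
  [T]: (2)·0+(1)·-2+(2)·-1+(-1)·0+(-2)·0+(-1)·-1 = -3
⇒ I^-2 T^-3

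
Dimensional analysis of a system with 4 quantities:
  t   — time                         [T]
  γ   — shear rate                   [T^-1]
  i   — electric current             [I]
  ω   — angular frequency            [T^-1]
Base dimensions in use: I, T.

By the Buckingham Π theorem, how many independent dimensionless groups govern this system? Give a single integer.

Write exponents as rows I,T / cols t,γ,i,ω:
  I: [ 0  0  1  0]
  T: [ 1 -1  0 -1]
Echelon form has 2 nonzero rows (pivots: t,i)
n=4, r=2 ⇒ 2 dimensionless groups

2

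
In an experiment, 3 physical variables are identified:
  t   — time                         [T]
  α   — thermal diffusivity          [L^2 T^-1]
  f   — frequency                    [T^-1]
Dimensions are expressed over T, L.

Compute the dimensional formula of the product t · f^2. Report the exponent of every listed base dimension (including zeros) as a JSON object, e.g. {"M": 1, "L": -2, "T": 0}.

Dimensional matrix (T×L by t×α×f):
  T: [ 1 -1 -1]
  L: [ 0  2  0]
  [T]: (1)·1+(2)·-1 = -1
  [L]: (1)·0+(2)·0 = 0
⇒ T^-1

{"T": -1, "L": 0}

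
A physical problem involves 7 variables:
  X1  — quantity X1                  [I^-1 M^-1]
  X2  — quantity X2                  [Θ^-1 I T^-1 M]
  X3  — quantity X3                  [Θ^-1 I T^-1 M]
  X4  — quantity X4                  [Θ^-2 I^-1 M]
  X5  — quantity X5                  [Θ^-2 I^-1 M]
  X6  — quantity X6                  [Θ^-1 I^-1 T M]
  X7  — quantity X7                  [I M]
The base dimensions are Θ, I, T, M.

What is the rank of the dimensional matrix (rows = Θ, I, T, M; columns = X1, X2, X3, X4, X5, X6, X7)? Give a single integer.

Exponent matrix [Θ,I,T,M] × [X1,X2,X3,X4,X5,X6,X7]:
  Θ: [ 0 -1 -1 -2 -2 -1  0]
  I: [-1  1  1 -1 -1 -1  1]
  T: [ 0 -1 -1  0  0  1  0]
  M: [-1  1  1  1  1  1  1]
RREF → pivots at {X1,X2,X4} ⇒ r = 3

3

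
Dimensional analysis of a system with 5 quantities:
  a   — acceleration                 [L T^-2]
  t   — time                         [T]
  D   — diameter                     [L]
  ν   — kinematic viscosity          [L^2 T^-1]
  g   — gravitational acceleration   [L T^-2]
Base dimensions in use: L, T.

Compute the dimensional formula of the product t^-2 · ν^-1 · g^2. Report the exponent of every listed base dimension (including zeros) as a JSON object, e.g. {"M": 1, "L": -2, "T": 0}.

Write exponents as rows L,T / cols a,t,D,ν,g:
  L: [ 1  0  1  2  1]
  T: [-2  1  0 -1 -2]
  [L]: (-2)·0+(-1)·2+(2)·1 = 0
  [T]: (-2)·1+(-1)·-1+(2)·-2 = -5
⇒ T^-5

{"L": 0, "T": -5}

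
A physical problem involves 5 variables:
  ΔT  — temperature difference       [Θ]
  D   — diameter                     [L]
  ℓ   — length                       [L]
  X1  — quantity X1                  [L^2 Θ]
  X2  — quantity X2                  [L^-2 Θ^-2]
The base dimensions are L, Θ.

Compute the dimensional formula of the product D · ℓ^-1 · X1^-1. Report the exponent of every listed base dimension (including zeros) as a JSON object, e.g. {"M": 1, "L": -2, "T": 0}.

{"L": -2, "Θ": -1}

Exponent matrix [L,Θ] × [ΔT,D,ℓ,X1,X2]:
  L: [ 0  1  1  2 -2]
  Θ: [ 1  0  0  1 -2]
  [L]: (1)·1+(-1)·1+(-1)·2 = -2
  [Θ]: (1)·0+(-1)·0+(-1)·1 = -1
⇒ L^-2 Θ^-1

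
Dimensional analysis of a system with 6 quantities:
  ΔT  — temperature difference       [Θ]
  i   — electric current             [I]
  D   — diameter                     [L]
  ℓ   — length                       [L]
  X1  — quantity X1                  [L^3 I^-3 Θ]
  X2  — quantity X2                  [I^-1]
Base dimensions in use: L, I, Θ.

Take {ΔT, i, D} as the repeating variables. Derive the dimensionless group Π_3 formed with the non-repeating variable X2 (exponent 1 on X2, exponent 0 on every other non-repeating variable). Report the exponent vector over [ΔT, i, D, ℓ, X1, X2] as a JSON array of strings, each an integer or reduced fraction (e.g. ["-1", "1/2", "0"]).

["0", "1", "0", "0", "0", "1"]

Dimensional matrix (L×I×Θ by ΔT×i×D×ℓ×X1×X2):
  L: [ 0  0  1  1  3  0]
  I: [ 0  1  0  0 -3 -1]
  Θ: [ 1  0  0  0  1  0]
RREF → pivots at {ΔT,i,D} ⇒ r = 3
Pivot set = {ΔT,i,D}, free = {ℓ,X1,X2}
RREF:
  r0: [   1    0    0    0    1    0]
  r1: [   0    1    0    0   -3   -1]
  r2: [   0    0    1    1    3    0]
Fix exponent of X2 at 1, ℓ at 0, X1 at 0; solve each RREF row for its pivot's exponent:
  r0: exp(ΔT) + (0)·1 = 0 ⇒ exp(ΔT) = 0
  r1: exp(i) + (-1)·1 = 0 ⇒ exp(i) = 1
  r2: exp(D) + (0)·1 = 0 ⇒ exp(D) = 0
Π_3 = i · X2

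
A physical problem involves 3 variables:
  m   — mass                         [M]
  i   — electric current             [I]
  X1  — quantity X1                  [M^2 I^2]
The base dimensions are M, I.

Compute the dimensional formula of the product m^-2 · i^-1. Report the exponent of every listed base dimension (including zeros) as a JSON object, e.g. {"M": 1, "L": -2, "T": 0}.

Dimensional matrix (M×I by m×i×X1):
  M: [ 1  0  2]
  I: [ 0  1  2]
  [M]: (-2)·1+(-1)·0 = -2
  [I]: (-2)·0+(-1)·1 = -1
⇒ M^-2 I^-1

{"M": -2, "I": -1}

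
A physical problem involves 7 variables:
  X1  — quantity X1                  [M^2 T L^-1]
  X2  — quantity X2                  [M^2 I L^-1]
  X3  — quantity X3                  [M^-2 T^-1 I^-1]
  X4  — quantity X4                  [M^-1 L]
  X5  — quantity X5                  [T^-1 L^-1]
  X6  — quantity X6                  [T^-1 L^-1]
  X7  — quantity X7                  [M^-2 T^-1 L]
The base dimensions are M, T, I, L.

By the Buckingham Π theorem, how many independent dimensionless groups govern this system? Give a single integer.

4

Write exponents as rows M,T,I,L / cols X1,X2,X3,X4,X5,X6,X7:
  M: [ 2  2 -2 -1  0  0 -2]
  T: [ 1  0 -1  0 -1 -1 -1]
  I: [ 0  1 -1  0  0  0  0]
  L: [-1 -1  0  1 -1 -1  1]
RREF → pivots at {X1,X2,X3} ⇒ r = 3
Π count = n − r = 7 − 3 = 4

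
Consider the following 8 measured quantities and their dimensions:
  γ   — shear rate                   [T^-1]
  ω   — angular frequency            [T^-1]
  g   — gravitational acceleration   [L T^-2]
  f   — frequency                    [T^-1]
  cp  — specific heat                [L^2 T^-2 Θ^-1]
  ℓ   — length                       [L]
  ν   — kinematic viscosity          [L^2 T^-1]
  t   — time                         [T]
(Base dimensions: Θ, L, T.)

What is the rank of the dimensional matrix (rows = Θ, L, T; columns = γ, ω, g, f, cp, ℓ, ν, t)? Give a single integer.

3

Dimensional matrix (Θ×L×T by γ×ω×g×f×cp×ℓ×ν×t):
  Θ: [ 0  0  0  0 -1  0  0  0]
  L: [ 0  0  1  0  2  1  2  0]
  T: [-1 -1 -2 -1 -2  0 -1  1]
Row reduction gives pivot columns γ,g,cp; rank = 3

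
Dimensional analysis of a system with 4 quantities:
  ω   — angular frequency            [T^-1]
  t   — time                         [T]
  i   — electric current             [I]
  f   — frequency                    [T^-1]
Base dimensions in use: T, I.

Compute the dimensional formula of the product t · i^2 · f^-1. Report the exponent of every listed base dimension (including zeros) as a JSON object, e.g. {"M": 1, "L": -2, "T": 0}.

Write exponents as rows T,I / cols ω,t,i,f:
  T: [-1  1  0 -1]
  I: [ 0  0  1  0]
  [T]: (1)·1+(2)·0+(-1)·-1 = 2
  [I]: (1)·0+(2)·1+(-1)·0 = 2
⇒ T^2 I^2

{"T": 2, "I": 2}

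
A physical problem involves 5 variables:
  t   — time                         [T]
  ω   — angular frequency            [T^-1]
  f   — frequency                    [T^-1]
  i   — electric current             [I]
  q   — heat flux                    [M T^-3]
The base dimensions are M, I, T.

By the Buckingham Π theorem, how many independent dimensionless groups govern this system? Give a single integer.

2

Exponent matrix [M,I,T] × [t,ω,f,i,q]:
  M: [ 0  0  0  0  1]
  I: [ 0  0  0  1  0]
  T: [ 1 -1 -1  0 -3]
RREF → pivots at {t,i,q} ⇒ r = 3
5 vars − rank 3 = 2 Π groups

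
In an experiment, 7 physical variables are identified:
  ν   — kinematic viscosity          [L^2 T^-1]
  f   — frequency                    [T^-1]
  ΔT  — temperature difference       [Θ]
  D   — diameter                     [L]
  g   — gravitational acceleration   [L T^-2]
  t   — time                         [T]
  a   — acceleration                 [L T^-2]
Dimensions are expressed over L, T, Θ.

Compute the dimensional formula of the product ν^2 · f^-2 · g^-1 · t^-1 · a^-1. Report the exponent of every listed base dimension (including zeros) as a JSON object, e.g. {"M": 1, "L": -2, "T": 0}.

{"L": 2, "T": 3, "Θ": 0}

Dimensional matrix (L×T×Θ by ν×f×ΔT×D×g×t×a):
  L: [ 2  0  0  1  1  0  1]
  T: [-1 -1  0  0 -2  1 -2]
  Θ: [ 0  0  1  0  0  0  0]
  [L]: (2)·2+(-2)·0+(-1)·1+(-1)·0+(-1)·1 = 2
  [T]: (2)·-1+(-2)·-1+(-1)·-2+(-1)·1+(-1)·-2 = 3
  [Θ]: (2)·0+(-2)·0+(-1)·0+(-1)·0+(-1)·0 = 0
⇒ L^2 T^3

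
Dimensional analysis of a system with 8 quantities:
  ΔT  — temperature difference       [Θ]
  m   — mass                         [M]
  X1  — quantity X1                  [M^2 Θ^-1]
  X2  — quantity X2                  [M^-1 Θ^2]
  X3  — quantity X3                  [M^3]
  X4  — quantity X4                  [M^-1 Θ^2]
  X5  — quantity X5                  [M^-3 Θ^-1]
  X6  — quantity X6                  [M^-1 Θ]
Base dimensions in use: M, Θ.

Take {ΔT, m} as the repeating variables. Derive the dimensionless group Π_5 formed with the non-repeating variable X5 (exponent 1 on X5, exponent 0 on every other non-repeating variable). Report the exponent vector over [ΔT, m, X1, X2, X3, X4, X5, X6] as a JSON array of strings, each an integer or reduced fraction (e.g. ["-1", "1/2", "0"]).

Write exponents as rows M,Θ / cols ΔT,m,X1,X2,X3,X4,X5,X6:
  M: [ 0  1  2 -1  3 -1 -3 -1]
  Θ: [ 1  0 -1  2  0  2 -1  1]
Row reduction gives pivot columns ΔT,m; rank = 2
Pivot set = {ΔT,m}, free = {X1,X2,X3,X4,X5,X6}
RREF:
  r0: [   1    0   -1    2    0    2   -1    1]
  r1: [   0    1    2   -1    3   -1   -3   -1]
Fix exponent of X5 at 1, X1 at 0, X2 at 0, X3 at 0, X4 at 0, X6 at 0; solve each RREF row for its pivot's exponent:
  r0: exp(ΔT) + (-1)·1 = 0 ⇒ exp(ΔT) = 1
  r1: exp(m) + (-3)·1 = 0 ⇒ exp(m) = 3
Π_5 = ΔT · m^3 · X5

["1", "3", "0", "0", "0", "0", "1", "0"]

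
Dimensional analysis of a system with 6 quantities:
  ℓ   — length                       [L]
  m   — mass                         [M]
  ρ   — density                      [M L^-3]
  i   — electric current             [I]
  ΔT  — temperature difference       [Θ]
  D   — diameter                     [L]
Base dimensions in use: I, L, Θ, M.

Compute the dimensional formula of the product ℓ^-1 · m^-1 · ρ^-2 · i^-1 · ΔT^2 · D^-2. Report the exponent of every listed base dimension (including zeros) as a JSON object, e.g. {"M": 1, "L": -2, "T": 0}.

{"I": -1, "L": 3, "Θ": 2, "M": -3}

Dimensional matrix (I×L×Θ×M by ℓ×m×ρ×i×ΔT×D):
  I: [ 0  0  0  1  0  0]
  L: [ 1  0 -3  0  0  1]
  Θ: [ 0  0  0  0  1  0]
  M: [ 0  1  1  0  0  0]
  [I]: (-1)·0+(-1)·0+(-2)·0+(-1)·1+(2)·0+(-2)·0 = -1
  [L]: (-1)·1+(-1)·0+(-2)·-3+(-1)·0+(2)·0+(-2)·1 = 3
  [Θ]: (-1)·0+(-1)·0+(-2)·0+(-1)·0+(2)·1+(-2)·0 = 2
  [M]: (-1)·0+(-1)·1+(-2)·1+(-1)·0+(2)·0+(-2)·0 = -3
⇒ I^-1 L^3 Θ^2 M^-3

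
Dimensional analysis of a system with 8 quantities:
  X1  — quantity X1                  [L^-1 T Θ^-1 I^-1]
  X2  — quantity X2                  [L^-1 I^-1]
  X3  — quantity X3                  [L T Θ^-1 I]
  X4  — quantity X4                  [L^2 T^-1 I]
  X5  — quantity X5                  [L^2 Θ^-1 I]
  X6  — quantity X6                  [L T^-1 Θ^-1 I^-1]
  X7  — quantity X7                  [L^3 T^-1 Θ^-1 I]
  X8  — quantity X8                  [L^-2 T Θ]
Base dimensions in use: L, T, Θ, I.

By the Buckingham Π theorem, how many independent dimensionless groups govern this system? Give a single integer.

5

Dimensional matrix (L×T×Θ×I by X1×X2×X3×X4×X5×X6×X7×X8):
  L: [-1 -1  1  2  2  1  3 -2]
  T: [ 1  0  1 -1  0 -1 -1  1]
  Θ: [-1  0 -1  0 -1 -1 -1  1]
  I: [-1 -1  1  1  1 -1  1  0]
RREF → pivots at {X1,X2,X4} ⇒ r = 3
8 vars − rank 3 = 5 Π groups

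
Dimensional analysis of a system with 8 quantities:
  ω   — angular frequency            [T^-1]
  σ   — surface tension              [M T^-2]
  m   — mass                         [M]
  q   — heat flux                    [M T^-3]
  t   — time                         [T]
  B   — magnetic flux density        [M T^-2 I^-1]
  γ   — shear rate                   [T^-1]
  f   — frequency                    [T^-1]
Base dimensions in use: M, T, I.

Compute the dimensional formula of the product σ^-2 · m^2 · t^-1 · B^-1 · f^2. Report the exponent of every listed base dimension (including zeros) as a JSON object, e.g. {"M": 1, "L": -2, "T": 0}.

{"M": -1, "T": 3, "I": 1}

Exponent matrix [M,T,I] × [ω,σ,m,q,t,B,γ,f]:
  M: [ 0  1  1  1  0  1  0  0]
  T: [-1 -2  0 -3  1 -2 -1 -1]
  I: [ 0  0  0  0  0 -1  0  0]
  [M]: (-2)·1+(2)·1+(-1)·0+(-1)·1+(2)·0 = -1
  [T]: (-2)·-2+(2)·0+(-1)·1+(-1)·-2+(2)·-1 = 3
  [I]: (-2)·0+(2)·0+(-1)·0+(-1)·-1+(2)·0 = 1
⇒ M^-1 T^3 I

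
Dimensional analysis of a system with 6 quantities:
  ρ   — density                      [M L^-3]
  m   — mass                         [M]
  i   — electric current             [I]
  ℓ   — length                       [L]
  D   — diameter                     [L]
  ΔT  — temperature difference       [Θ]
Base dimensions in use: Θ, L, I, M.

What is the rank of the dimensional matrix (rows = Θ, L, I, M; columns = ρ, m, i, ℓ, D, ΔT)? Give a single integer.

Dimensional matrix (Θ×L×I×M by ρ×m×i×ℓ×D×ΔT):
  Θ: [ 0  0  0  0  0  1]
  L: [-3  0  0  1  1  0]
  I: [ 0  0  1  0  0  0]
  M: [ 1  1  0  0  0  0]
RREF → pivots at {ρ,m,i,ΔT} ⇒ r = 4

4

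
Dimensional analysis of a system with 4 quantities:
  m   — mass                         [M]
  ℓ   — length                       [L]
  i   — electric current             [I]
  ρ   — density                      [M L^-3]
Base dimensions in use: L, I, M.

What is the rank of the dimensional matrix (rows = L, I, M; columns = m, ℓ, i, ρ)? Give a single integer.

Exponent matrix [L,I,M] × [m,ℓ,i,ρ]:
  L: [ 0  1  0 -3]
  I: [ 0  0  1  0]
  M: [ 1  0  0  1]
RREF → pivots at {m,ℓ,i} ⇒ r = 3

3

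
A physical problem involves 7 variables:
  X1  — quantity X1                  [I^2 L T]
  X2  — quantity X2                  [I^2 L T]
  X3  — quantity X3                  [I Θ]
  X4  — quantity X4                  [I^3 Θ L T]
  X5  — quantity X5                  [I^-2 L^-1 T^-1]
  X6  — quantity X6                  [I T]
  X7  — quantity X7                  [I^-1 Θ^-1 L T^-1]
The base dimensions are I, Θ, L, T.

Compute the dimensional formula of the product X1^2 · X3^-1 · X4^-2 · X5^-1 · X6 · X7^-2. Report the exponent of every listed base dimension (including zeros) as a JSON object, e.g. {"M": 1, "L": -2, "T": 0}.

Write exponents as rows I,Θ,L,T / cols X1,X2,X3,X4,X5,X6,X7:
  I: [ 2  2  1  3 -2  1 -1]
  Θ: [ 0  0  1  1  0  0 -1]
  L: [ 1  1  0  1 -1  0  1]
  T: [ 1  1  0  1 -1  1 -1]
  [I]: (2)·2+(-1)·1+(-2)·3+(-1)·-2+(1)·1+(-2)·-1 = 2
  [Θ]: (2)·0+(-1)·1+(-2)·1+(-1)·0+(1)·0+(-2)·-1 = -1
  [L]: (2)·1+(-1)·0+(-2)·1+(-1)·-1+(1)·0+(-2)·1 = -1
  [T]: (2)·1+(-1)·0+(-2)·1+(-1)·-1+(1)·1+(-2)·-1 = 4
⇒ I^2 Θ^-1 L^-1 T^4

{"I": 2, "Θ": -1, "L": -1, "T": 4}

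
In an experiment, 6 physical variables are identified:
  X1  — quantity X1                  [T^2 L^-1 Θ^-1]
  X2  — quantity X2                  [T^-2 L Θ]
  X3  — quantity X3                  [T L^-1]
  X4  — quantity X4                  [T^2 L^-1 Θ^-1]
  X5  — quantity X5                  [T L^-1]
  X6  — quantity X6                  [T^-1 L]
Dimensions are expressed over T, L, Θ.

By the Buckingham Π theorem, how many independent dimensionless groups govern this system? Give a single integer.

4

Dimensional matrix (T×L×Θ by X1×X2×X3×X4×X5×X6):
  T: [ 2 -2  1  2  1 -1]
  L: [-1  1 -1 -1 -1  1]
  Θ: [-1  1  0 -1  0  0]
RREF → pivots at {X1,X3} ⇒ r = 2
n=6, r=2 ⇒ 4 dimensionless groups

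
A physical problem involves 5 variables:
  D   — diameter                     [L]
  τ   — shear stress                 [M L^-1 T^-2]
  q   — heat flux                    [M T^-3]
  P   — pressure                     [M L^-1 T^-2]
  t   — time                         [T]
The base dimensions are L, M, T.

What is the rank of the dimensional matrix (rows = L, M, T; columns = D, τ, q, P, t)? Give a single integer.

Write exponents as rows L,M,T / cols D,τ,q,P,t:
  L: [ 1 -1  0 -1  0]
  M: [ 0  1  1  1  0]
  T: [ 0 -2 -3 -2  1]
Row reduction gives pivot columns D,τ,q; rank = 3

3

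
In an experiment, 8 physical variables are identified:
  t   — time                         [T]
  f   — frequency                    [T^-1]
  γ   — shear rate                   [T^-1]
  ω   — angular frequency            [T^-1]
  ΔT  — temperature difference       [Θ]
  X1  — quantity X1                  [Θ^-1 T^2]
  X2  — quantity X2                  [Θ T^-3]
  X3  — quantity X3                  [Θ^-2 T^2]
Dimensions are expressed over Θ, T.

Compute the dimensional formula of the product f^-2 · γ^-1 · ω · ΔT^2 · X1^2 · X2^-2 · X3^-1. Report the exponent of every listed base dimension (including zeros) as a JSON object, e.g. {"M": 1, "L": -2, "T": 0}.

Write exponents as rows Θ,T / cols t,f,γ,ω,ΔT,X1,X2,X3:
  Θ: [ 0  0  0  0  1 -1  1 -2]
  T: [ 1 -1 -1 -1  0  2 -3  2]
  [Θ]: (-2)·0+(-1)·0+(1)·0+(2)·1+(2)·-1+(-2)·1+(-1)·-2 = 0
  [T]: (-2)·-1+(-1)·-1+(1)·-1+(2)·0+(2)·2+(-2)·-3+(-1)·2 = 10
⇒ T^10

{"Θ": 0, "T": 10}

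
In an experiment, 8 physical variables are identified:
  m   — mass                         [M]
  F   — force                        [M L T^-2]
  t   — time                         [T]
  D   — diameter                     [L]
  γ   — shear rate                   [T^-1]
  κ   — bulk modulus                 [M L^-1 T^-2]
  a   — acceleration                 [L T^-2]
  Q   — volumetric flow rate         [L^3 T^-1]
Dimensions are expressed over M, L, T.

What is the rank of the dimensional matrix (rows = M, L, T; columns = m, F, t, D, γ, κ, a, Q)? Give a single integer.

3

Exponent matrix [M,L,T] × [m,F,t,D,γ,κ,a,Q]:
  M: [ 1  1  0  0  0  1  0  0]
  L: [ 0  1  0  1  0 -1  1  3]
  T: [ 0 -2  1  0 -1 -2 -2 -1]
RREF → pivots at {m,F,t} ⇒ r = 3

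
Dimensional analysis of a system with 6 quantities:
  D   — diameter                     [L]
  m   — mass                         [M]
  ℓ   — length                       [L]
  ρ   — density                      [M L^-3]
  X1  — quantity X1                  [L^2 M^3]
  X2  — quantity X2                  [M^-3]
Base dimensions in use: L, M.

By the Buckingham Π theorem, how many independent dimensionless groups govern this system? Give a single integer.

4

Exponent matrix [L,M] × [D,m,ℓ,ρ,X1,X2]:
  L: [ 1  0  1 -3  2  0]
  M: [ 0  1  0  1  3 -3]
Echelon form has 2 nonzero rows (pivots: D,m)
6 vars − rank 2 = 4 Π groups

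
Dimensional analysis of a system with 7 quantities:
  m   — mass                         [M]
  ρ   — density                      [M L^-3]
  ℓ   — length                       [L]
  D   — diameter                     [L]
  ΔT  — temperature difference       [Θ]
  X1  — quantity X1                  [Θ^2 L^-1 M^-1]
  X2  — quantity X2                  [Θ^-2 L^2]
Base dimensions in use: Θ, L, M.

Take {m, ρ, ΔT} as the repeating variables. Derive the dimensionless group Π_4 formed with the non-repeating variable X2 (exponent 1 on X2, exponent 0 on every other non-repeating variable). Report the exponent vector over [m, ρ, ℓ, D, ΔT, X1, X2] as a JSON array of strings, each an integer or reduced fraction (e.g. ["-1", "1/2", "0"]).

["-2/3", "2/3", "0", "0", "2", "0", "1"]

Write exponents as rows Θ,L,M / cols m,ρ,ℓ,D,ΔT,X1,X2:
  Θ: [ 0  0  0  0  1  2 -2]
  L: [ 0 -3  1  1  0 -1  2]
  M: [ 1  1  0  0  0 -1  0]
RREF → pivots at {m,ρ,ΔT} ⇒ r = 3
Pivot set = {m,ρ,ΔT}, free = {ℓ,D,X1,X2}
RREF:
  r0: [   1    0  1/3  1/3    0 -4/3  2/3]
  r1: [   0    1 -1/3 -1/3    0  1/3 -2/3]
  r2: [   0    0    0    0    1    2   -2]
Fix exponent of X2 at 1, ℓ at 0, D at 0, X1 at 0; solve each RREF row for its pivot's exponent:
  r0: exp(m) + (2/3)·1 = 0 ⇒ exp(m) = -2/3
  r1: exp(ρ) + (-2/3)·1 = 0 ⇒ exp(ρ) = 2/3
  r2: exp(ΔT) + (-2)·1 = 0 ⇒ exp(ΔT) = 2
Π_4 = m^(-2/3) · ρ^(2/3) · ΔT^2 · X2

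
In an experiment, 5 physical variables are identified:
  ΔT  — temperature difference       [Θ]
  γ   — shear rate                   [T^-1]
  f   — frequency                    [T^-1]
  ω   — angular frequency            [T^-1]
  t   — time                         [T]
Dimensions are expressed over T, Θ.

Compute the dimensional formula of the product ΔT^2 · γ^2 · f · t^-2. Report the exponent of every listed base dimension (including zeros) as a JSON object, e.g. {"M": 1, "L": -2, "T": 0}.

{"T": -5, "Θ": 2}

Write exponents as rows T,Θ / cols ΔT,γ,f,ω,t:
  T: [ 0 -1 -1 -1  1]
  Θ: [ 1  0  0  0  0]
  [T]: (2)·0+(2)·-1+(1)·-1+(-2)·1 = -5
  [Θ]: (2)·1+(2)·0+(1)·0+(-2)·0 = 2
⇒ T^-5 Θ^2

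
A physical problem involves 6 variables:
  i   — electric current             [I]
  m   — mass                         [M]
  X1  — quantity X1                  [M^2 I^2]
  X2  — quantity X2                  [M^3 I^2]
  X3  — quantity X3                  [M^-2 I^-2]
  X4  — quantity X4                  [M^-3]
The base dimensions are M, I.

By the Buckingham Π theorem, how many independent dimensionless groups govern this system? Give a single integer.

Exponent matrix [M,I] × [i,m,X1,X2,X3,X4]:
  M: [ 0  1  2  3 -2 -3]
  I: [ 1  0  2  2 -2  0]
RREF → pivots at {i,m} ⇒ r = 2
Π count = n − r = 6 − 2 = 4

4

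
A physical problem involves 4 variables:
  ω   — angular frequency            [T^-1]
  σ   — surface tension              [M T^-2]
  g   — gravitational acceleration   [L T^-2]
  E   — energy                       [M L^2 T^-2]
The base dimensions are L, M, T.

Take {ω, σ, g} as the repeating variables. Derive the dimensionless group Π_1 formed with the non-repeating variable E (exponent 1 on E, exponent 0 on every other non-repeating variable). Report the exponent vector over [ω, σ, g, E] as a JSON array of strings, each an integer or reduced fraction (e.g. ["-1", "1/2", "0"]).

["4", "-1", "-2", "1"]

Write exponents as rows L,M,T / cols ω,σ,g,E:
  L: [ 0  0  1  2]
  M: [ 0  1  0  1]
  T: [-1 -2 -2 -2]
Row reduction gives pivot columns ω,σ,g; rank = 3
Pivot set = {ω,σ,g}, free = {E}
RREF:
  r0: [   1    0    0   -4]
  r1: [   0    1    0    1]
  r2: [   0    0    1    2]
Fix exponent of E at 1; solve each RREF row for its pivot's exponent:
  r0: exp(ω) + (-4)·1 = 0 ⇒ exp(ω) = 4
  r1: exp(σ) + (1)·1 = 0 ⇒ exp(σ) = -1
  r2: exp(g) + (2)·1 = 0 ⇒ exp(g) = -2
Π_1 = ω^4 · σ^-1 · g^-2 · E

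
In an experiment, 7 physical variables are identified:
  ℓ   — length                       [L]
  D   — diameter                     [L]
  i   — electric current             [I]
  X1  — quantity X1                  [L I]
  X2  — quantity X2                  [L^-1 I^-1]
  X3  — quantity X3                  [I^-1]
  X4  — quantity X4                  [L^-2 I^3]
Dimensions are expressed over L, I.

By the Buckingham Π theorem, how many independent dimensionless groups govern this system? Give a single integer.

5

Write exponents as rows L,I / cols ℓ,D,i,X1,X2,X3,X4:
  L: [ 1  1  0  1 -1  0 -2]
  I: [ 0  0  1  1 -1 -1  3]
RREF → pivots at {ℓ,i} ⇒ r = 2
7 vars − rank 2 = 5 Π groups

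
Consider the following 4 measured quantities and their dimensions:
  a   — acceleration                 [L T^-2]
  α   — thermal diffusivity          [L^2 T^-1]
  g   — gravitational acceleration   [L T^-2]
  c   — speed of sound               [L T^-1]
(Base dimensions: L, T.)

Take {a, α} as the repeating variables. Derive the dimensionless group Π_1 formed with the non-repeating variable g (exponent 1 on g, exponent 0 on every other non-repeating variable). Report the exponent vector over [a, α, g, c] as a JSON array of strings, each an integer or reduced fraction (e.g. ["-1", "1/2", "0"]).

Exponent matrix [L,T] × [a,α,g,c]:
  L: [ 1  2  1  1]
  T: [-2 -1 -2 -1]
Echelon form has 2 nonzero rows (pivots: a,α)
Repeat: a,α; free: g,c
RREF:
  r0: [   1    0    1  1/3]
  r1: [   0    1    0  1/3]
Fix exponent of g at 1, c at 0; solve each RREF row for its pivot's exponent:
  r0: exp(a) + (1)·1 = 0 ⇒ exp(a) = -1
  r1: exp(α) + (0)·1 = 0 ⇒ exp(α) = 0
Π_1 = a^-1 · g

["-1", "0", "1", "0"]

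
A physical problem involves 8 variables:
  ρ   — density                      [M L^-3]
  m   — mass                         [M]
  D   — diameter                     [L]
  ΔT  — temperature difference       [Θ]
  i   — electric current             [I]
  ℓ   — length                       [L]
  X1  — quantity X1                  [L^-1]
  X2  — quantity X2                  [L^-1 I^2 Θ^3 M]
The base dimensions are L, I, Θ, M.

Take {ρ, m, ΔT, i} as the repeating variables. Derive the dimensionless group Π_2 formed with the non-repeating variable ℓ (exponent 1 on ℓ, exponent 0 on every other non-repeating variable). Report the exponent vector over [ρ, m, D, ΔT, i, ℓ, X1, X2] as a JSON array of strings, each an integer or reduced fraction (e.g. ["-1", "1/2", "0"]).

Write exponents as rows L,I,Θ,M / cols ρ,m,D,ΔT,i,ℓ,X1,X2:
  L: [-3  0  1  0  0  1 -1 -1]
  I: [ 0  0  0  0  1  0  0  2]
  Θ: [ 0  0  0  1  0  0  0  3]
  M: [ 1  1  0  0  0  0  0  1]
Echelon form has 4 nonzero rows (pivots: ρ,m,ΔT,i)
Repeat: ρ,m,ΔT,i; free: D,ℓ,X1,X2
RREF:
  r0: [   1    0 -1/3    0    0 -1/3  1/3  1/3]
  r1: [   0    1  1/3    0    0  1/3 -1/3  2/3]
  r2: [   0    0    0    1    0    0    0    3]
  r3: [   0    0    0    0    1    0    0    2]
Fix exponent of ℓ at 1, D at 0, X1 at 0, X2 at 0; solve each RREF row for its pivot's exponent:
  r0: exp(ρ) + (-1/3)·1 = 0 ⇒ exp(ρ) = 1/3
  r1: exp(m) + (1/3)·1 = 0 ⇒ exp(m) = -1/3
  r2: exp(ΔT) + (0)·1 = 0 ⇒ exp(ΔT) = 0
  r3: exp(i) + (0)·1 = 0 ⇒ exp(i) = 0
Π_2 = ρ^(1/3) · m^(-1/3) · ℓ

["1/3", "-1/3", "0", "0", "0", "1", "0", "0"]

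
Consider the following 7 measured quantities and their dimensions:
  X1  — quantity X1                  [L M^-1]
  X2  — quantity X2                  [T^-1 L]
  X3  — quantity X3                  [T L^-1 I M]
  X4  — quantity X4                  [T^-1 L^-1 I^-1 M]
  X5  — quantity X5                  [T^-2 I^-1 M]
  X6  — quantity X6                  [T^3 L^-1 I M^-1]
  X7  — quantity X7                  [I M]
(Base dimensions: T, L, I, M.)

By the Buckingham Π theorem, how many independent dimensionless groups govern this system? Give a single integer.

4

Dimensional matrix (T×L×I×M by X1×X2×X3×X4×X5×X6×X7):
  T: [ 0 -1  1 -1 -2  3  0]
  L: [ 1  1 -1 -1  0 -1  0]
  I: [ 0  0  1 -1 -1  1  1]
  M: [-1  0  1  1  1 -1  1]
RREF → pivots at {X1,X2,X3} ⇒ r = 3
n=7, r=3 ⇒ 4 dimensionless groups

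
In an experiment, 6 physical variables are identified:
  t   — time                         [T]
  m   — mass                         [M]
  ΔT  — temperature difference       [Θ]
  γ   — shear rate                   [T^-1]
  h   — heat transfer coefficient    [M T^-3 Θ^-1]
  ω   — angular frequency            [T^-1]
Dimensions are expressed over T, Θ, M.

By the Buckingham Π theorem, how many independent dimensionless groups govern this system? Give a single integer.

3

Write exponents as rows T,Θ,M / cols t,m,ΔT,γ,h,ω:
  T: [ 1  0  0 -1 -3 -1]
  Θ: [ 0  0  1  0 -1  0]
  M: [ 0  1  0  0  1  0]
RREF → pivots at {t,m,ΔT} ⇒ r = 3
Π count = n − r = 6 − 3 = 3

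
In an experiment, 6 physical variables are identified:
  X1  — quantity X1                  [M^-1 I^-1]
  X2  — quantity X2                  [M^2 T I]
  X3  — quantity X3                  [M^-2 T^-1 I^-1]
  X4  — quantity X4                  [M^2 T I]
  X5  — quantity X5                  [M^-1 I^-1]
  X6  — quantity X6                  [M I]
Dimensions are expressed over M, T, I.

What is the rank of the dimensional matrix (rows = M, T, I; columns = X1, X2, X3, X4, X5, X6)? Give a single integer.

Write exponents as rows M,T,I / cols X1,X2,X3,X4,X5,X6:
  M: [-1  2 -2  2 -1  1]
  T: [ 0  1 -1  1  0  0]
  I: [-1  1 -1  1 -1  1]
Row reduction gives pivot columns X1,X2; rank = 2

2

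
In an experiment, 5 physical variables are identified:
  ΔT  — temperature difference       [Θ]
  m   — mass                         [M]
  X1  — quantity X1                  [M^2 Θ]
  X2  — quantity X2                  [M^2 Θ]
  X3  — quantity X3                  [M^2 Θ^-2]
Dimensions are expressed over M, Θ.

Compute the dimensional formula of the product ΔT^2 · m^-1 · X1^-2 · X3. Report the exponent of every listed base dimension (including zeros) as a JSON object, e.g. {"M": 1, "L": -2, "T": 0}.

{"M": -3, "Θ": -2}

Exponent matrix [M,Θ] × [ΔT,m,X1,X2,X3]:
  M: [ 0  1  2  2  2]
  Θ: [ 1  0  1  1 -2]
  [M]: (2)·0+(-1)·1+(-2)·2+(1)·2 = -3
  [Θ]: (2)·1+(-1)·0+(-2)·1+(1)·-2 = -2
⇒ M^-3 Θ^-2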